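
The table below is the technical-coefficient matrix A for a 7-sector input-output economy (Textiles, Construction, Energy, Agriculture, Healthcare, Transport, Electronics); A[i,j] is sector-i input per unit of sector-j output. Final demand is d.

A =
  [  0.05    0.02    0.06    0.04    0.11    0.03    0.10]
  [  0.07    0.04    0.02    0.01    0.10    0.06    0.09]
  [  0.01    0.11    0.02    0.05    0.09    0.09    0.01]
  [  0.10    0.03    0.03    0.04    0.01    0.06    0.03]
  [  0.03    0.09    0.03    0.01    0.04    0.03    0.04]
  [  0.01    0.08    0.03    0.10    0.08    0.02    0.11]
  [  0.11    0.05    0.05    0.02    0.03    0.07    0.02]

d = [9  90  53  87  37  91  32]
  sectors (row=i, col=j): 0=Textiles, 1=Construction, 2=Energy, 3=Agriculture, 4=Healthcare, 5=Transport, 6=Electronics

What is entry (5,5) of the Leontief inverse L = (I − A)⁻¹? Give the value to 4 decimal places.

Form M = I − A:
  [  0.95   -0.02   -0.06   -0.04   -0.11   -0.03   -0.10]
  [ -0.07    0.96   -0.02   -0.01   -0.10   -0.06   -0.09]
  [ -0.01   -0.11    0.98   -0.05   -0.09   -0.09   -0.01]
  [ -0.10   -0.03   -0.03    0.96   -0.01   -0.06   -0.03]
  [ -0.03   -0.09   -0.03   -0.01    0.96   -0.03   -0.04]
  [ -0.01   -0.08   -0.03   -0.10   -0.08    0.98   -0.11]
  [ -0.11   -0.05   -0.05   -0.02   -0.03   -0.07    0.98]
Leontief inverse L = M⁻¹:
  [  1.0849    0.0599    0.0827    0.0609    0.1482    0.0622    0.1319]
  [  0.1030    1.0767    0.0426    0.0310    0.1396    0.0882    0.1264]
  [  0.0403    0.1465    1.0381    0.0719    0.1292    0.1174    0.0488]
  [  0.1257    0.0556    0.0483    1.0603    0.0446    0.0824    0.0619]
  [  0.0535    0.1151    0.0441    0.0237    1.0706    0.0517    0.0667]
  [  0.0533    0.1173    0.0526    0.1203    0.1169    1.0553    0.1436]
  [  0.1371    0.0822    0.0705    0.0430    0.0724    0.0961    1.0577]
Total output x = L · d:
  x_0 = 1.0849·9 + 0.0599·90 + 0.0827·53 + 0.0609·87 + 0.1482·37 + 0.0622·91 + 0.1319·32 = 40.2045
  x_1 = 0.1030·9 + 1.0767·90 + 0.0426·53 + 0.0310·87 + 0.1396·37 + 0.0882·91 + 0.1264·32 = 120.0196
  x_2 = 0.0403·9 + 0.1465·90 + 1.0381·53 + 0.0719·87 + 0.1292·37 + 0.1174·91 + 0.0488·32 = 91.8413
  x_3 = 0.1257·9 + 0.0556·90 + 0.0483·53 + 1.0603·87 + 0.0446·37 + 0.0824·91 + 0.0619·32 = 112.0717
  x_4 = 0.0535·9 + 0.1151·90 + 0.0441·53 + 0.0237·87 + 1.0706·37 + 0.0517·91 + 0.0667·32 = 61.6836
  x_5 = 0.0533·9 + 0.1173·90 + 0.0526·53 + 0.1203·87 + 0.1169·37 + 1.0553·91 + 0.1436·32 = 129.2374
  x_6 = 0.1371·9 + 0.0822·90 + 0.0705·53 + 0.0430·87 + 0.0724·37 + 0.0961·91 + 1.0577·32 = 61.3817

L[5,5] = 1.0553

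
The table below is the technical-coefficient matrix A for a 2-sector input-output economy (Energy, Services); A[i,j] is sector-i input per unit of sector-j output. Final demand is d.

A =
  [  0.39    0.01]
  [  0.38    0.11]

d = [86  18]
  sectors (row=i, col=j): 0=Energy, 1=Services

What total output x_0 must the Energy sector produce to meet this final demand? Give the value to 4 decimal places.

Form M = I − A:
  [  0.61   -0.01]
  [ -0.38    0.89]
Leontief inverse L = M⁻¹:
  [  1.6509    0.0185]
  [  0.7049    1.1315]
Total output x = L · d:
  x_0 = 1.6509·86 + 0.0185·18 = 142.3113
  x_1 = 0.7049·86 + 1.1315·18 = 80.9868

142.3113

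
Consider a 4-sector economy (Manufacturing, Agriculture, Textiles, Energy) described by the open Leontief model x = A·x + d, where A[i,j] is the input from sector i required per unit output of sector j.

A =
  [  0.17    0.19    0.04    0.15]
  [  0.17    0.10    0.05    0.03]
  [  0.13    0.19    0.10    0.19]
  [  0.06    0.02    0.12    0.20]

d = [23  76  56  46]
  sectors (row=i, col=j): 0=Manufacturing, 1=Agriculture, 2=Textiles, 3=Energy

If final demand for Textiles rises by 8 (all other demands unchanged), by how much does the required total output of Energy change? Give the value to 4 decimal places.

1.5108

Form M = I − A:
  [  0.83   -0.19   -0.04   -0.15]
  [ -0.17    0.90   -0.05   -0.03]
  [ -0.13   -0.19    0.90   -0.19]
  [ -0.06   -0.02   -0.12    0.80]
Leontief inverse L = M⁻¹:
  [  1.3056    0.3057    0.1127    0.2830]
  [  0.2668    1.1898    0.0935    0.1169]
  [  0.2757    0.3165    1.1870    0.3455]
  [  0.1459    0.1001    0.1888    1.3260]
Total output x = L · d:
  x_0 = 1.3056·23 + 0.3057·76 + 0.1127·56 + 0.2830·46 = 72.5948
  x_1 = 0.2668·23 + 1.1898·76 + 0.0935·56 + 0.1169·46 = 107.1724
  x_2 = 0.2757·23 + 0.3165·76 + 1.1870·56 + 0.3455·46 = 112.7580
  x_3 = 0.1459·23 + 0.1001·76 + 0.1888·56 + 1.3260·46 = 82.5376
Δx_3 = L[3,2] · Δd_2 = 0.1888 · 8 = 1.5108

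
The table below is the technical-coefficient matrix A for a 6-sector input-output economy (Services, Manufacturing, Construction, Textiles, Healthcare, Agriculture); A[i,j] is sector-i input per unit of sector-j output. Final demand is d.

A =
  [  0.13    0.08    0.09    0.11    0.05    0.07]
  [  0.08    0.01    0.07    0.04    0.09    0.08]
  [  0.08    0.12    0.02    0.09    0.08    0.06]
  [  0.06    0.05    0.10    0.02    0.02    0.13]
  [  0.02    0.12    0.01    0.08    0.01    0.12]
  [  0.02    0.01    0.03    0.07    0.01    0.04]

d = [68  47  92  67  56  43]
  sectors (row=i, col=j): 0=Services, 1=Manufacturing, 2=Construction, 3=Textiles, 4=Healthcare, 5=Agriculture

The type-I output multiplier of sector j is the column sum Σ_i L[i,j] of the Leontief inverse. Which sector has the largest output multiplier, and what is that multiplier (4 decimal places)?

Agriculture (1.7883)

Form M = I − A:
  [  0.87   -0.08   -0.09   -0.11   -0.05   -0.07]
  [ -0.08    0.99   -0.07   -0.04   -0.09   -0.08]
  [ -0.08   -0.12    0.98   -0.09   -0.08   -0.06]
  [ -0.06   -0.05   -0.10    0.98   -0.02   -0.13]
  [ -0.02   -0.12   -0.01   -0.08    0.99   -0.12]
  [ -0.02   -0.01   -0.03   -0.07   -0.01    0.96]
Leontief inverse L = M⁻¹:
  [  1.1918    0.1342    0.1416    0.1696    0.0887    0.1410]
  [  0.1170    1.0507    0.0994    0.0834    0.1124    0.1277]
  [  0.1272    0.1606    1.0623    0.1361    0.1108    0.1213]
  [  0.0980    0.0846    0.1292    1.0628    0.0463    0.1720]
  [  0.0520    0.1417    0.0418    0.1114    1.0329    0.1624]
  [  0.0377    0.0264    0.0470    0.0873    0.0206    1.0640]
Total output x = L · d:
  x_0 = 1.1918·68 + 0.1342·47 + 0.1416·92 + 0.1696·67 + 0.0887·56 + 0.1410·43 = 122.7575
  x_1 = 0.1170·68 + 1.0507·47 + 0.0994·92 + 0.0834·67 + 0.1124·56 + 0.1277·43 = 83.8616
  x_2 = 0.1272·68 + 0.1606·47 + 1.0623·92 + 0.1361·67 + 0.1108·56 + 0.1213·43 = 134.4680
  x_3 = 0.0980·68 + 0.0846·47 + 0.1292·92 + 1.0628·67 + 0.0463·56 + 0.1720·43 = 103.7217
  x_4 = 0.0520·68 + 0.1417·47 + 0.0418·92 + 0.1114·67 + 1.0329·56 + 0.1624·43 = 86.3307
  x_5 = 0.0377·68 + 0.0264·47 + 0.0470·92 + 0.0873·67 + 0.0206·56 + 1.0640·43 = 60.8871
Output multipliers (column sums of L):
  Services: 1.6237
  Manufacturing: 1.5982
  Construction: 1.5213
  Textiles: 1.6506
  Healthcare: 1.4117
  Agriculture: 1.7883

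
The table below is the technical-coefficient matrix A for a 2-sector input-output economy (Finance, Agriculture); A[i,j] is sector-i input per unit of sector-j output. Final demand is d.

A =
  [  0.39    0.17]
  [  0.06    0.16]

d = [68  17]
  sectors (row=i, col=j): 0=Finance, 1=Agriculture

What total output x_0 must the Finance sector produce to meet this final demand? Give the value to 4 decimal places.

Form M = I − A:
  [  0.61   -0.17]
  [ -0.06    0.84]
Leontief inverse L = M⁻¹:
  [  1.6726    0.3385]
  [  0.1195    1.2147]
Total output x = L · d:
  x_0 = 1.6726·68 + 0.3385·17 = 119.4942
  x_1 = 0.1195·68 + 1.2147·17 = 28.7734

119.4942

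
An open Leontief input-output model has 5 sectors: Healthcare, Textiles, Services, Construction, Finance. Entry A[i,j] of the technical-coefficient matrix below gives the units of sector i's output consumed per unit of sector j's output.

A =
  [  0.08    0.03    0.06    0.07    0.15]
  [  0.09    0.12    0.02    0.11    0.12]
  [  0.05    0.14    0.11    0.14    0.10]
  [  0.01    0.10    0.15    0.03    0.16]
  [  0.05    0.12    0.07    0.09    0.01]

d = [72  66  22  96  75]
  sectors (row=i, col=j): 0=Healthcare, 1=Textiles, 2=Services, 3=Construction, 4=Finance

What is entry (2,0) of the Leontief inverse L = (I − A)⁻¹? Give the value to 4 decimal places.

L[2,0] = 0.1022

Form M = I − A:
  [  0.92   -0.03   -0.06   -0.07   -0.15]
  [ -0.09    0.88   -0.02   -0.11   -0.12]
  [ -0.05   -0.14    0.89   -0.14   -0.10]
  [ -0.01   -0.10   -0.15    0.97   -0.16]
  [ -0.05   -0.12   -0.07   -0.09    0.99]
Leontief inverse L = M⁻¹:
  [  1.1161    0.1002    0.1160    0.1285    0.2137]
  [  0.1350    1.2017    0.0818    0.1767    0.2029]
  [  0.1022    0.2460    1.1899    0.2258    0.2020]
  [  0.0552    0.1936    0.2133    1.1092    0.2327]
  [  0.0850    0.1857    0.1193    0.1447    1.0809]
Total output x = L · d:
  x_0 = 1.1161·72 + 0.1002·66 + 0.1160·22 + 0.1285·96 + 0.2137·75 = 117.8878
  x_1 = 0.1350·72 + 1.2017·66 + 0.0818·22 + 0.1767·96 + 0.2029·75 = 123.0105
  x_2 = 0.1022·72 + 0.2460·66 + 1.1899·22 + 0.2258·96 + 0.2020·75 = 86.5907
  x_3 = 0.0552·72 + 0.1936·66 + 0.2133·22 + 1.1092·96 + 0.2327·75 = 145.3838
  x_4 = 0.0850·72 + 0.1857·66 + 0.1193·22 + 0.1447·96 + 1.0809·75 = 115.9612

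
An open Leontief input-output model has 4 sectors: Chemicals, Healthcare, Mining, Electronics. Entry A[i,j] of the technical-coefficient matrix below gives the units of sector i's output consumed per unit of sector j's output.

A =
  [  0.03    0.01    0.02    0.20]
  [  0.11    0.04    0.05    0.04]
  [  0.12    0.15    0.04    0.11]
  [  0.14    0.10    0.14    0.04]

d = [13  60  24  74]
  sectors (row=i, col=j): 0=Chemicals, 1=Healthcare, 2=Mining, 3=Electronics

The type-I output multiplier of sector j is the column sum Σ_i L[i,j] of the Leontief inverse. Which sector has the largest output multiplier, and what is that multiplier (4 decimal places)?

Form M = I − A:
  [  0.97   -0.01   -0.02   -0.20]
  [ -0.11    0.96   -0.05   -0.04]
  [ -0.12   -0.15    0.96   -0.11]
  [ -0.14   -0.10   -0.14    0.96]
Leontief inverse L = M⁻¹:
  [  1.0769    0.0447    0.0587    0.2329]
  [  0.1410    1.0626    0.0702    0.0817]
  [  0.1793    0.1882    1.0798    0.1689]
  [  0.1979    0.1446    0.1734    1.1088]
Total output x = L · d:
  x_0 = 1.0769·13 + 0.0447·60 + 0.0587·24 + 0.2329·74 = 35.3261
  x_1 = 0.1410·13 + 1.0626·60 + 0.0702·24 + 0.0817·74 = 73.3191
  x_2 = 0.1793·13 + 0.1882·60 + 1.0798·24 + 0.1689·74 = 52.0393
  x_3 = 0.1979·13 + 0.1446·60 + 0.1734·24 + 1.1088·74 = 97.4615
Output multipliers (column sums of L):
  Chemicals: 1.5950
  Healthcare: 1.4401
  Mining: 1.3821
  Electronics: 1.5923

Chemicals (1.5950)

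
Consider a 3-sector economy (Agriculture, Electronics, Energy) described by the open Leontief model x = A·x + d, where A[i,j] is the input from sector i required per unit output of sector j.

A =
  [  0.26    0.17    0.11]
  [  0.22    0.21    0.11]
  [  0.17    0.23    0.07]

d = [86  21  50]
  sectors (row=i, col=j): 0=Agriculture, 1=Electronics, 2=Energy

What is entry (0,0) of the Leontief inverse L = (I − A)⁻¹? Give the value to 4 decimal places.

Form M = I − A:
  [  0.74   -0.17   -0.11]
  [ -0.22    0.79   -0.11]
  [ -0.17   -0.23    0.93]
Leontief inverse L = M⁻¹:
  [  1.5202    0.3930    0.2263]
  [  0.4785    1.4347    0.2263]
  [  0.3962    0.4267    1.1726]
Total output x = L · d:
  x_0 = 1.5202·86 + 0.3930·21 + 0.2263·50 = 150.3030
  x_1 = 0.4785·86 + 1.4347·21 + 0.2263·50 = 82.5947
  x_2 = 0.3962·86 + 0.4267·21 + 1.1726·50 = 101.6648

L[0,0] = 1.5202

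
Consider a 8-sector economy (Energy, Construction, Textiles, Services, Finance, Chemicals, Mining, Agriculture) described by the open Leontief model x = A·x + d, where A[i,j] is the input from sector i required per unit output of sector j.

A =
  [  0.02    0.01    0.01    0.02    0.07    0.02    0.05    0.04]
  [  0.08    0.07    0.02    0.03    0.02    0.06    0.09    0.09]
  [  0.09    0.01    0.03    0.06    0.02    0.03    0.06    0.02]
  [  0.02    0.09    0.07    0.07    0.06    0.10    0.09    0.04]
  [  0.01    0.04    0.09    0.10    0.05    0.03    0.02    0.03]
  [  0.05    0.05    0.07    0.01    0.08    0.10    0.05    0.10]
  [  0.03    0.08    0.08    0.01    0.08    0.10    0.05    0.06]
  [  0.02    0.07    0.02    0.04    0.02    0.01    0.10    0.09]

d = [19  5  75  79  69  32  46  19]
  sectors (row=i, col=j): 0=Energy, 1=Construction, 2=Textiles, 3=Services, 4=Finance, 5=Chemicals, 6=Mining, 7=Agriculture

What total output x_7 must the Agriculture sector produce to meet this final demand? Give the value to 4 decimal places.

43.4691

Form M = I − A:
  [  0.98   -0.01   -0.01   -0.02   -0.07   -0.02   -0.05   -0.04]
  [ -0.08    0.93   -0.02   -0.03   -0.02   -0.06   -0.09   -0.09]
  [ -0.09   -0.01    0.97   -0.06   -0.02   -0.03   -0.06   -0.02]
  [ -0.02   -0.09   -0.07    0.93   -0.06   -0.10   -0.09   -0.04]
  [ -0.01   -0.04   -0.09   -0.10    0.95   -0.03   -0.02   -0.03]
  [ -0.05   -0.05   -0.07   -0.01   -0.08    0.90   -0.05   -0.10]
  [ -0.03   -0.08   -0.08   -0.01   -0.08   -0.10    0.95   -0.06]
  [ -0.02   -0.07   -0.02   -0.04   -0.02   -0.01   -0.10    0.91]
Leontief inverse L = M⁻¹:
  [  1.0336    0.0327    0.0331    0.0392    0.0912    0.0426    0.0742    0.0637]
  [  0.1104    1.1136    0.0559    0.0571    0.0601    0.1042    0.1419    0.1415]
  [  0.1093    0.0376    1.0565    0.0809    0.0503    0.0617    0.0933    0.0499]
  [  0.0611    0.1428    0.1195    1.1081    0.1082    0.1594    0.1504    0.0991]
  [  0.0378    0.0748    0.1231    0.1315    1.0803    0.0682    0.0625    0.0648]
  [  0.0848    0.0938    0.1118    0.0452    0.1219    1.1453    0.1038    0.1542]
  [  0.0668    0.1226    0.1213    0.0444    0.1203    0.1463    1.1017    0.1124]
  [  0.0454    0.1096    0.0508    0.0640    0.0508    0.0475    0.1448    1.1321]
Total output x = L · d:
  x_0 = 1.0336·19 + 0.0327·5 + 0.0331·75 + 0.0392·79 + 0.0912·69 + 0.0426·32 + 0.0742·46 + 0.0637·19 = 37.6613
  x_1 = 0.1104·19 + 1.1136·5 + 0.0559·75 + 0.0571·79 + 0.0601·69 + 0.1042·32 + 0.1419·46 + 0.1415·19 = 33.0684
  x_2 = 0.1093·19 + 0.0376·5 + 1.0565·75 + 0.0809·79 + 0.0503·69 + 0.0617·32 + 0.0933·46 + 0.0499·19 = 98.5839
  x_3 = 0.0611·19 + 0.1428·5 + 0.1195·75 + 1.1081·79 + 0.1082·69 + 0.1594·32 + 0.1504·46 + 0.0991·19 = 119.7492
  x_4 = 0.0378·19 + 0.0748·5 + 0.1231·75 + 0.1315·79 + 1.0803·69 + 0.0682·32 + 0.0625·46 + 0.0648·19 = 101.5374
  x_5 = 0.0848·19 + 0.0938·5 + 0.1118·75 + 0.0452·79 + 0.1219·69 + 1.1453·32 + 0.1038·46 + 0.1542·19 = 66.7989
  x_6 = 0.0668·19 + 0.1226·5 + 0.1213·75 + 0.0444·79 + 0.1203·69 + 0.1463·32 + 1.1017·46 + 0.1124·19 = 80.2848
  x_7 = 0.0454·19 + 0.1096·5 + 0.0508·75 + 0.0640·79 + 0.0508·69 + 0.0475·32 + 0.1448·46 + 1.1321·19 = 43.4691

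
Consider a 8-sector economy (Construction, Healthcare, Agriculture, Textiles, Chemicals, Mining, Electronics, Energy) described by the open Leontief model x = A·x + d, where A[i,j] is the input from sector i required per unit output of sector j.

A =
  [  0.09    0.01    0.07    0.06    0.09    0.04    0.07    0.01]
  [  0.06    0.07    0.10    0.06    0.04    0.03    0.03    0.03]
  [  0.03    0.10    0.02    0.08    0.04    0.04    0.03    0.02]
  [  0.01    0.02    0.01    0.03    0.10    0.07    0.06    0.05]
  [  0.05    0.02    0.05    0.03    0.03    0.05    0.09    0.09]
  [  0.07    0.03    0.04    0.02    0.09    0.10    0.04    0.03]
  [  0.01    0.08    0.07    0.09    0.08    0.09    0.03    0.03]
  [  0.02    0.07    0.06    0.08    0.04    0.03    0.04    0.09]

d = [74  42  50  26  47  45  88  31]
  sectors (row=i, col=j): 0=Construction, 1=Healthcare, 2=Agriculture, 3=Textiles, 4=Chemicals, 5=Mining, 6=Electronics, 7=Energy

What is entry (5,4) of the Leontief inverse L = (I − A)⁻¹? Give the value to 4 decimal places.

Form M = I − A:
  [  0.91   -0.01   -0.07   -0.06   -0.09   -0.04   -0.07   -0.01]
  [ -0.06    0.93   -0.10   -0.06   -0.04   -0.03   -0.03   -0.03]
  [ -0.03   -0.10    0.98   -0.08   -0.04   -0.04   -0.03   -0.02]
  [ -0.01   -0.02   -0.01    0.97   -0.10   -0.07   -0.06   -0.05]
  [ -0.05   -0.02   -0.05   -0.03    0.97   -0.05   -0.09   -0.09]
  [ -0.07   -0.03   -0.04   -0.02   -0.09    0.90   -0.04   -0.03]
  [ -0.01   -0.08   -0.07   -0.09   -0.08   -0.09    0.97   -0.03]
  [ -0.02   -0.07   -0.06   -0.08   -0.04   -0.03   -0.04    0.91]
Leontief inverse L = M⁻¹:
  [  1.1227    0.0440    0.1067    0.1007    0.1394    0.0841    0.1100    0.0418]
  [  0.0904    1.1069    0.1356    0.1000    0.0839    0.0678    0.0641    0.0586]
  [  0.0562    0.1290    1.0529    0.1116    0.0792    0.0742    0.0598    0.0464]
  [  0.0347    0.0480    0.0411    1.0611    0.1371    0.1070    0.0914    0.0813]
  [  0.0776    0.0576    0.0870    0.0721    1.0751    0.0909    0.1231    0.1220]
  [  0.1049    0.0618    0.0773    0.0568    0.1363    1.1431    0.0777    0.0617]
  [  0.0439    0.1193    0.1094    0.1308    0.1307    0.1374    1.0698    0.0667]
  [  0.0472    0.1086    0.0970    0.1213    0.0843    0.0691    0.0743    1.1249]
Total output x = L · d:
  x_0 = 1.1227·74 + 0.0440·42 + 0.1067·50 + 0.1007·26 + 0.1394·47 + 0.0841·45 + 0.1100·88 + 0.0418·31 = 114.1919
  x_1 = 0.0904·74 + 1.1069·42 + 0.1356·50 + 0.1000·26 + 0.0839·47 + 0.0678·45 + 0.0641·88 + 0.0586·31 = 77.0136
  x_2 = 0.0562·74 + 0.1290·42 + 1.0529·50 + 0.1116·26 + 0.0792·47 + 0.0742·45 + 0.0598·88 + 0.0464·31 = 78.8858
  x_3 = 0.0347·74 + 0.0480·42 + 0.0411·50 + 1.0611·26 + 0.1371·47 + 0.1070·45 + 0.0914·88 + 0.0813·31 = 56.0423
  x_4 = 0.0776·74 + 0.0576·42 + 0.0870·50 + 0.0721·26 + 1.0751·47 + 0.0909·45 + 0.1231·88 + 0.1220·31 = 83.6180
  x_5 = 0.1049·74 + 0.0618·42 + 0.0773·50 + 0.0568·26 + 0.1363·47 + 1.1431·45 + 0.0777·88 + 0.0617·31 = 82.2987
  x_6 = 0.0439·74 + 0.1193·42 + 0.1094·50 + 0.1308·26 + 0.1307·47 + 0.1374·45 + 1.0698·88 + 0.0667·31 = 125.6715
  x_7 = 0.0472·74 + 0.1086·42 + 0.0970·50 + 0.1213·26 + 0.0843·47 + 0.0691·45 + 0.0743·88 + 1.1249·31 = 64.5405

L[5,4] = 0.1363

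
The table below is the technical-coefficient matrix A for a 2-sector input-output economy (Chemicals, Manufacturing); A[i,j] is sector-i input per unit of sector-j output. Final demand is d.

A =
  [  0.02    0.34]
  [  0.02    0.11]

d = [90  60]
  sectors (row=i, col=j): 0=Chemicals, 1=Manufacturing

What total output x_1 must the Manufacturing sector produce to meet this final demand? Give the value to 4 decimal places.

Form M = I − A:
  [  0.98   -0.34]
  [ -0.02    0.89]
Leontief inverse L = M⁻¹:
  [  1.0284    0.3929]
  [  0.0231    1.1324]
Total output x = L · d:
  x_0 = 1.0284·90 + 0.3929·60 = 116.1313
  x_1 = 0.0231·90 + 1.1324·60 = 70.0254

70.0254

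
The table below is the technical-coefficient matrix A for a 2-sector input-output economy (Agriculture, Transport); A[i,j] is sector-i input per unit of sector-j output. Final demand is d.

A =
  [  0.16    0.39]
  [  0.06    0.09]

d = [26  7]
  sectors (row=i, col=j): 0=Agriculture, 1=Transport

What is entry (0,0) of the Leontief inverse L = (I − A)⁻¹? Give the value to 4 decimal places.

L[0,0] = 1.2281

Form M = I − A:
  [  0.84   -0.39]
  [ -0.06    0.91]
Leontief inverse L = M⁻¹:
  [  1.2281    0.5263]
  [  0.0810    1.1336]
Total output x = L · d:
  x_0 = 1.2281·26 + 0.5263·7 = 35.6140
  x_1 = 0.0810·26 + 1.1336·7 = 10.0405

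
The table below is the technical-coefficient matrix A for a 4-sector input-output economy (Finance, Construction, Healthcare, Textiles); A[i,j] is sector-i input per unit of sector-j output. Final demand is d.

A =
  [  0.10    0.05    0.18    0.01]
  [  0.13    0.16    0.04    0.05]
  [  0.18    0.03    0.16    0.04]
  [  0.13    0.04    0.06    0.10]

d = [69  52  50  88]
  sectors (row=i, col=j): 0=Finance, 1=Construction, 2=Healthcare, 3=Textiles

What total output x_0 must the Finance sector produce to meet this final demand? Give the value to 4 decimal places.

101.0123

Form M = I − A:
  [  0.90   -0.05   -0.18   -0.01]
  [ -0.13    0.84   -0.04   -0.05]
  [ -0.18   -0.03    0.84   -0.04]
  [ -0.13   -0.04   -0.06    0.90]
Leontief inverse L = M⁻¹:
  [  1.1787    0.0808    0.2585    0.0291]
  [  0.2070    1.2102    0.1073    0.0743]
  [  0.2694    0.0638    1.2557    0.0623]
  [  0.1974    0.0697    0.1258    1.1228]
Total output x = L · d:
  x_0 = 1.1787·69 + 0.0808·52 + 0.2585·50 + 0.0291·88 = 101.0123
  x_1 = 0.2070·69 + 1.2102·52 + 0.1073·50 + 0.0743·88 = 89.1140
  x_2 = 0.2694·69 + 0.0638·52 + 1.2557·50 + 0.0623·88 = 90.1777
  x_3 = 0.1974·69 + 0.0697·52 + 0.1258·50 + 1.1228·88 = 122.3409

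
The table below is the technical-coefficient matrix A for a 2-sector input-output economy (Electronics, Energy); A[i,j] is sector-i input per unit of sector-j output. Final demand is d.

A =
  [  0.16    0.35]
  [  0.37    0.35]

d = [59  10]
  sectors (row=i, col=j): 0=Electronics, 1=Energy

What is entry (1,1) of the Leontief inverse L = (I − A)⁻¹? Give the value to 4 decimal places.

Form M = I − A:
  [  0.84   -0.35]
  [ -0.37    0.65]
Leontief inverse L = M⁻¹:
  [  1.5606    0.8403]
  [  0.8884    2.0168]
Total output x = L · d:
  x_0 = 1.5606·59 + 0.8403·10 = 100.4802
  x_1 = 0.8884·59 + 2.0168·10 = 72.5810

L[1,1] = 2.0168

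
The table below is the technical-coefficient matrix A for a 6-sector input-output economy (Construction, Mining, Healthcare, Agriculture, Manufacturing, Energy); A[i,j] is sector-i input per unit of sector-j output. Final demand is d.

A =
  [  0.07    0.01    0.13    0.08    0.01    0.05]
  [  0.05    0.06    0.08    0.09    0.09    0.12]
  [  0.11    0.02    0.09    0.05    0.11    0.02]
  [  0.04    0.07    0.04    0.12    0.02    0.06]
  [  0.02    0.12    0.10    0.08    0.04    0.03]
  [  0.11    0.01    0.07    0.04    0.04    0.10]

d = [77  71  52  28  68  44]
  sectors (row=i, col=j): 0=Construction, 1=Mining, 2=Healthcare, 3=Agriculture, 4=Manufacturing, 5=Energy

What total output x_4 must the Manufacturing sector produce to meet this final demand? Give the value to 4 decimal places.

Form M = I − A:
  [  0.93   -0.01   -0.13   -0.08   -0.01   -0.05]
  [ -0.05    0.94   -0.08   -0.09   -0.09   -0.12]
  [ -0.11   -0.02    0.91   -0.05   -0.11   -0.02]
  [ -0.04   -0.07   -0.04    0.88   -0.02   -0.06]
  [ -0.02   -0.12   -0.10   -0.08    0.96   -0.03]
  [ -0.11   -0.01   -0.07   -0.04   -0.04    0.90]
Leontief inverse L = M⁻¹:
  [  1.1134    0.0307    0.1777    0.1218    0.0407    0.0794]
  [  0.1056    1.0977    0.1456    0.1498    0.1309    0.1698]
  [  0.1523    0.0522    1.1493    0.0998    0.1424    0.0524]
  [  0.0780    0.0967    0.0838    1.1669    0.0479    0.0985]
  [  0.0636    0.1523    0.1525    0.1315    1.0798    0.0720]
  [  0.1554    0.0311    0.1232    0.0820    0.0676    1.1343]
Total output x = L · d:
  x_0 = 1.1134·77 + 0.0307·71 + 0.1777·52 + 0.1218·28 + 0.0407·68 + 0.0794·44 = 106.8256
  x_1 = 0.1056·77 + 1.0977·71 + 0.1456·52 + 0.1498·28 + 0.1309·68 + 0.1698·44 = 114.2053
  x_2 = 0.1523·77 + 0.0522·71 + 1.1493·52 + 0.0998·28 + 0.1424·68 + 0.0524·44 = 89.9867
  x_3 = 0.0780·77 + 0.0967·71 + 0.0838·52 + 1.1669·28 + 0.0479·68 + 0.0985·44 = 57.4868
  x_4 = 0.0636·77 + 0.1523·71 + 0.1525·52 + 0.1315·28 + 1.0798·68 + 0.0720·44 = 103.9170
  x_5 = 0.1554·77 + 0.0311·71 + 0.1232·52 + 0.0820·28 + 0.0676·68 + 1.1343·44 = 77.3868

103.9170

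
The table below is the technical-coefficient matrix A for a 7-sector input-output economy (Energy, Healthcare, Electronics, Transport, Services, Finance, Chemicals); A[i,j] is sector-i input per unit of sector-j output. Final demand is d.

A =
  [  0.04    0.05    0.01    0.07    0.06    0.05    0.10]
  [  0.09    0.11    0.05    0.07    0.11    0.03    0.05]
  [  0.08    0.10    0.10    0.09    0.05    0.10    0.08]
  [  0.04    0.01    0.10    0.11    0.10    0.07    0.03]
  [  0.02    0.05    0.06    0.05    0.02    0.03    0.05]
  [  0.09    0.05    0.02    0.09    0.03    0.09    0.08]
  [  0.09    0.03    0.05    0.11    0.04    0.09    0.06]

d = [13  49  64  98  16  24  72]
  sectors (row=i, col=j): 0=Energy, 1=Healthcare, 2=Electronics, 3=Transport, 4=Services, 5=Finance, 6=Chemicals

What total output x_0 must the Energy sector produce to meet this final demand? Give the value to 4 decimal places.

47.9103

Form M = I − A:
  [  0.96   -0.05   -0.01   -0.07   -0.06   -0.05   -0.10]
  [ -0.09    0.89   -0.05   -0.07   -0.11   -0.03   -0.05]
  [ -0.08   -0.10    0.90   -0.09   -0.05   -0.10   -0.08]
  [ -0.04   -0.01   -0.10    0.89   -0.10   -0.07   -0.03]
  [ -0.02   -0.05   -0.06   -0.05    0.98   -0.03   -0.05]
  [ -0.09   -0.05   -0.02   -0.09   -0.03    0.91   -0.08]
  [ -0.09   -0.03   -0.05   -0.11   -0.04   -0.09    0.94]
Leontief inverse L = M⁻¹:
  [  1.0830    0.0833    0.0476    0.1292    0.0999    0.0947    0.1412]
  [  0.1448    1.1624    0.1011    0.1441    0.1661    0.0845    0.1065]
  [  0.1528    0.1628    1.1625    0.1853    0.1173    0.1746    0.1509]
  [  0.0896    0.0536    0.1524    1.1815    0.1471    0.1273    0.0817]
  [  0.0550    0.0801    0.0920    0.0960    1.0526    0.0660    0.0826]
  [  0.1417    0.0900    0.0625    0.1610    0.0788    1.1445    0.1319]
  [  0.1428    0.0720    0.0974    0.1846    0.0907    0.1483    1.1145]
Total output x = L · d:
  x_0 = 1.0830·13 + 0.0833·49 + 0.0476·64 + 0.1292·98 + 0.0999·16 + 0.0947·24 + 0.1412·72 = 47.9103
  x_1 = 0.1448·13 + 1.1624·49 + 0.1011·64 + 0.1441·98 + 0.1661·16 + 0.0845·24 + 0.1065·72 = 91.7724
  x_2 = 0.1528·13 + 0.1628·49 + 1.1625·64 + 0.1853·98 + 0.1173·16 + 0.1746·24 + 0.1509·72 = 119.4487
  x_3 = 0.0896·13 + 0.0536·49 + 0.1524·64 + 1.1815·98 + 0.1471·16 + 0.1273·24 + 0.0817·72 = 140.6250
  x_4 = 0.0550·13 + 0.0801·49 + 0.0920·64 + 0.0960·98 + 1.0526·16 + 0.0660·24 + 0.0826·72 = 44.3067
  x_5 = 0.1417·13 + 0.0900·49 + 0.0625·64 + 0.1610·98 + 0.0788·16 + 1.1445·24 + 0.1319·72 = 64.2546
  x_6 = 0.1428·13 + 0.0720·49 + 0.0974·64 + 0.1846·98 + 0.0907·16 + 0.1483·24 + 1.1145·72 = 114.9590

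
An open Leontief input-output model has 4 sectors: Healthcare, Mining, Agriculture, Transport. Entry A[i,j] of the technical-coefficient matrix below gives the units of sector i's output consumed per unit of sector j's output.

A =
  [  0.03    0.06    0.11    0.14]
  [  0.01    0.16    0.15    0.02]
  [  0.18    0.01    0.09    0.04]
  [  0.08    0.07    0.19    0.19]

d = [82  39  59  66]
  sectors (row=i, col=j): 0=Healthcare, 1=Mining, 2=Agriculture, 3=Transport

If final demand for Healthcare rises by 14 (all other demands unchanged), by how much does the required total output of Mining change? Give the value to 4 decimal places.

0.7905

Form M = I − A:
  [  0.97   -0.06   -0.11   -0.14]
  [ -0.01    0.84   -0.15   -0.02]
  [ -0.18   -0.01    0.91   -0.04]
  [ -0.08   -0.07   -0.19    0.81]
Leontief inverse L = M⁻¹:
  [  1.0833    0.0962    0.1883    0.1989]
  [  0.0565    1.2012    0.2153    0.0501]
  [  0.2221    0.0376    1.1520    0.0962]
  [  0.1640    0.1221    0.3074    1.2811]
Total output x = L · d:
  x_0 = 1.0833·82 + 0.0962·39 + 0.1883·59 + 0.1989·66 = 116.8194
  x_1 = 0.0565·82 + 1.2012·39 + 0.2153·59 + 0.0501·66 = 67.4832
  x_2 = 0.2221·82 + 0.0376·39 + 1.1520·59 + 0.0962·66 = 93.9982
  x_3 = 0.1640·82 + 0.1221·39 + 0.3074·59 + 1.2811·66 = 120.9000
Δx_1 = L[1,0] · Δd_0 = 0.0565 · 14 = 0.7905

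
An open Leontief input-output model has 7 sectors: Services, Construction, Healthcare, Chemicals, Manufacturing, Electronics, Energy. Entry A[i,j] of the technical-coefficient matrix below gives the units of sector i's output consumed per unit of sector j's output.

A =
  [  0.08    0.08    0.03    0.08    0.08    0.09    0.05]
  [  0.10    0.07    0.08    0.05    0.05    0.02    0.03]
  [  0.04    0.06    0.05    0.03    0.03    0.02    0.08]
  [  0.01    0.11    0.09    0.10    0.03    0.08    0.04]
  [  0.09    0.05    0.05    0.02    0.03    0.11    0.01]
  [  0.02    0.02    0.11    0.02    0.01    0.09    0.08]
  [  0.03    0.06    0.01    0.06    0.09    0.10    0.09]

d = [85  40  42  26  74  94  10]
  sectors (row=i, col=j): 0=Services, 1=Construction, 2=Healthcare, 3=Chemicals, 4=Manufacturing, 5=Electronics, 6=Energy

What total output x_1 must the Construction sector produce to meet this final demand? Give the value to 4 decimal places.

76.5184

Form M = I − A:
  [  0.92   -0.08   -0.03   -0.08   -0.08   -0.09   -0.05]
  [ -0.10    0.93   -0.08   -0.05   -0.05   -0.02   -0.03]
  [ -0.04   -0.06    0.95   -0.03   -0.03   -0.02   -0.08]
  [ -0.01   -0.11   -0.09    0.90   -0.03   -0.08   -0.04]
  [ -0.09   -0.05   -0.05   -0.02    0.97   -0.11   -0.01]
  [ -0.02   -0.02   -0.11   -0.02   -0.01    0.91   -0.08]
  [ -0.03   -0.06   -0.01   -0.06   -0.09   -0.10    0.91]
Leontief inverse L = M⁻¹:
  [  1.1239    0.1320    0.0827    0.1221    0.1160    0.1509    0.0933]
  [  0.1389    1.1151    0.1190    0.0859    0.0820    0.0655    0.0653]
  [  0.0680    0.0935    1.0787    0.0570    0.0563    0.0564    0.1097]
  [  0.0472    0.1592    0.1416    1.1385    0.0606    0.1277    0.0822]
  [  0.1216    0.0848    0.0892    0.0483    1.0553    0.1525    0.0445]
  [  0.0442    0.0522    0.1439    0.0454    0.0348    1.1288    0.1184]
  [  0.0670    0.1035    0.0564    0.0951    0.1220    0.1575    1.1303]
Total output x = L · d:
  x_0 = 1.1239·85 + 0.1320·40 + 0.0827·42 + 0.1221·26 + 0.1160·74 + 0.1509·94 + 0.0933·10 = 131.1645
  x_1 = 0.1389·85 + 1.1151·40 + 0.1190·42 + 0.0859·26 + 0.0820·74 + 0.0655·94 + 0.0653·10 = 76.5184
  x_2 = 0.0680·85 + 0.0935·40 + 1.0787·42 + 0.0570·26 + 0.0563·74 + 0.0564·94 + 0.1097·10 = 66.8706
  x_3 = 0.0472·85 + 0.1592·40 + 0.1416·42 + 1.1385·26 + 0.0606·74 + 0.1277·94 + 0.0822·10 = 63.2477
  x_4 = 0.1216·85 + 0.0848·40 + 0.0892·42 + 0.0483·26 + 1.0553·74 + 0.1525·94 + 0.0445·10 = 111.6090
  x_5 = 0.0442·85 + 0.0522·40 + 0.1439·42 + 0.0454·26 + 0.0348·74 + 1.1288·94 + 0.1184·10 = 122.9400
  x_6 = 0.0670·85 + 0.1035·40 + 0.0564·42 + 0.0951·26 + 0.1220·74 + 0.1575·94 + 1.1303·10 = 49.8114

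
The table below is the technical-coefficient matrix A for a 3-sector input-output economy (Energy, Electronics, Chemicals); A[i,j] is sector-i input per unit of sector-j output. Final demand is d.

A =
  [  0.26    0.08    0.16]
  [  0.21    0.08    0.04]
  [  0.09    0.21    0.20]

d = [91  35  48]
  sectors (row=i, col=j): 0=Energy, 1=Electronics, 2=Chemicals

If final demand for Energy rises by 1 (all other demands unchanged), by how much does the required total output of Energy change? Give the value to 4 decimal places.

Form M = I − A:
  [  0.74   -0.08   -0.16]
  [ -0.21    0.92   -0.04]
  [ -0.09   -0.21    0.80]
Leontief inverse L = M⁻¹:
  [  1.4425    0.1935    0.2982]
  [  0.3402    1.1451    0.1253]
  [  0.2516    0.3224    1.3164]
Total output x = L · d:
  x_0 = 1.4425·91 + 0.1935·35 + 0.2982·48 = 152.3553
  x_1 = 0.3402·91 + 1.1451·35 + 0.1253·48 = 77.0536
  x_2 = 0.2516·91 + 0.3224·35 + 1.3164·48 = 97.3665
Δx_0 = L[0,0] · Δd_0 = 1.4425 · 1 = 1.4425

1.4425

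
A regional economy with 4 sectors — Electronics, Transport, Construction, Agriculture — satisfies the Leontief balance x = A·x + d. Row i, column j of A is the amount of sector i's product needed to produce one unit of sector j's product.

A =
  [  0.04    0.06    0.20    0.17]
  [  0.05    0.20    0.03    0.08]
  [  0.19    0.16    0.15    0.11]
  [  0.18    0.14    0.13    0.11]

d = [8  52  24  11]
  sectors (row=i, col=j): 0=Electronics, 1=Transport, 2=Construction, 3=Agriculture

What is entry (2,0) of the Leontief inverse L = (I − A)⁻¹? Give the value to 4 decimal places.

Form M = I − A:
  [  0.96   -0.06   -0.20   -0.17]
  [ -0.05    0.80   -0.03   -0.08]
  [ -0.19   -0.16    0.85   -0.11]
  [ -0.18   -0.14   -0.13    0.89]
Leontief inverse L = M⁻¹:
  [  1.1694    0.2021    0.3254    0.2818]
  [  0.1153    1.3044    0.0963    0.1512]
  [  0.3222    0.3288    1.3024    0.2521]
  [  0.3017    0.2941    0.2712    1.2412]
Total output x = L · d:
  x_0 = 1.1694·8 + 0.2021·52 + 0.3254·24 + 0.2818·11 = 30.7725
  x_1 = 0.1153·8 + 1.3044·52 + 0.0963·24 + 0.1512·11 = 72.7239
  x_2 = 0.3222·8 + 0.3288·52 + 1.3024·24 + 0.2521·11 = 53.7035
  x_3 = 0.3017·8 + 0.2941·52 + 0.2712·24 + 1.2412·11 = 37.8672

L[2,0] = 0.3222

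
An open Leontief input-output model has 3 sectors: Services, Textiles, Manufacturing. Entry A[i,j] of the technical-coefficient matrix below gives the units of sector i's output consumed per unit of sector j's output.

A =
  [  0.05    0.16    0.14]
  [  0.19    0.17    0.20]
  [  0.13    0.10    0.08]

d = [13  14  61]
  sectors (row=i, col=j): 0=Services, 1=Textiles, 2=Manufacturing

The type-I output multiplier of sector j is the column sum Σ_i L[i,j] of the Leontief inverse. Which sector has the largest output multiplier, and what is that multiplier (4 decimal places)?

Form M = I − A:
  [  0.95   -0.16   -0.14]
  [ -0.19    0.83   -0.20]
  [ -0.13   -0.10    0.92]
Leontief inverse L = M⁻¹:
  [  1.1326    0.2455    0.2257]
  [  0.3059    1.3035    0.3299]
  [  0.1933    0.1764    1.1547]
Total output x = L · d:
  x_0 = 1.1326·13 + 0.2455·14 + 0.2257·61 = 31.9314
  x_1 = 0.3059·13 + 1.3035·14 + 0.3299·61 = 42.3505
  x_2 = 0.1933·13 + 0.1764·14 + 1.1547·61 = 75.4197
Output multipliers (column sums of L):
  Services: 1.6318
  Textiles: 1.7254
  Manufacturing: 1.7104

Textiles (1.7254)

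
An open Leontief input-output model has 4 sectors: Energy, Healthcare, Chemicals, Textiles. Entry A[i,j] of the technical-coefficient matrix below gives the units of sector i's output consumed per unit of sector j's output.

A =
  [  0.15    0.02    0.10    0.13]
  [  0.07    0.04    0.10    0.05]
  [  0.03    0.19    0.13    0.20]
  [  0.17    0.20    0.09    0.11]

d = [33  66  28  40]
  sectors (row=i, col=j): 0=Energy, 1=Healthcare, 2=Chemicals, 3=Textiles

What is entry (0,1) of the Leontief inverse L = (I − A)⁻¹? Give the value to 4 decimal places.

Form M = I − A:
  [  0.85   -0.02   -0.10   -0.13]
  [ -0.07    0.96   -0.10   -0.05]
  [ -0.03   -0.19    0.87   -0.20]
  [ -0.17   -0.20   -0.09    0.89]
Leontief inverse L = M⁻¹:
  [  1.2370    0.1083    0.1781    0.2268]
  [  0.1183    1.0976    0.1515    0.1130]
  [  0.1320    0.3122    1.2329    0.3139]
  [  0.2762    0.2989    0.1927    1.2240]
Total output x = L · d:
  x_0 = 1.2370·33 + 0.1083·66 + 0.1781·28 + 0.2268·40 = 62.0260
  x_1 = 0.1183·33 + 1.0976·66 + 0.1515·28 + 0.1130·40 = 85.1100
  x_2 = 0.1320·33 + 0.3122·66 + 1.2329·28 + 0.3139·40 = 72.0369
  x_3 = 0.2762·33 + 0.2989·66 + 0.1927·28 + 1.2240·40 = 83.2020

L[0,1] = 0.1083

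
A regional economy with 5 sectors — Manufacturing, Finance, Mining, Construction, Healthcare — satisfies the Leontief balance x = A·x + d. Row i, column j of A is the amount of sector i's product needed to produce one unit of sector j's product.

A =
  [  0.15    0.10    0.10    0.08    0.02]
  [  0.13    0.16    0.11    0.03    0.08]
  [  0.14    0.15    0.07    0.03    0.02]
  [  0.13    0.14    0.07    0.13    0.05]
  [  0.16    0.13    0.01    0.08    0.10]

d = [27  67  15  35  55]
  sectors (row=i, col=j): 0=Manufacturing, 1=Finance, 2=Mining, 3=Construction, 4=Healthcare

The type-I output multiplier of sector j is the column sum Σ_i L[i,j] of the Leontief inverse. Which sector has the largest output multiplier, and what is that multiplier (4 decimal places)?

Manufacturing (2.3447)

Form M = I − A:
  [  0.85   -0.10   -0.10   -0.08   -0.02]
  [ -0.13    0.84   -0.11   -0.03   -0.08]
  [ -0.14   -0.15    0.93   -0.03   -0.02]
  [ -0.13   -0.14   -0.07    0.87   -0.05]
  [ -0.16   -0.13   -0.01   -0.08    0.90]
Leontief inverse L = M⁻¹:
  [  1.2693    0.2135    0.1726    0.1354    0.0585]
  [  0.2664    1.2906    0.1893    0.0875    0.1297]
  [  0.2490    0.2546    1.1385    0.0762    0.0577]
  [  0.2693    0.2745    0.1527    1.1981    0.1003]
  [  0.2908    0.2516    0.0842    0.1441    1.1498]
Total output x = L · d:
  x_0 = 1.2693·27 + 0.2135·67 + 0.1726·15 + 0.1354·35 + 0.0585·55 = 59.1264
  x_1 = 0.2664·27 + 1.2906·67 + 0.1893·15 + 0.0875·35 + 0.1297·55 = 106.6977
  x_2 = 0.2490·27 + 0.2546·67 + 1.1385·15 + 0.0762·35 + 0.0577·55 = 46.6987
  x_3 = 0.2693·27 + 0.2745·67 + 0.1527·15 + 1.1981·35 + 0.1003·55 = 75.4090
  x_4 = 0.2908·27 + 0.2516·67 + 0.0842·15 + 0.1441·35 + 1.1498·55 = 94.2563
Output multipliers (column sums of L):
  Manufacturing: 2.3447
  Finance: 2.2849
  Mining: 1.7373
  Construction: 1.6413
  Healthcare: 1.4961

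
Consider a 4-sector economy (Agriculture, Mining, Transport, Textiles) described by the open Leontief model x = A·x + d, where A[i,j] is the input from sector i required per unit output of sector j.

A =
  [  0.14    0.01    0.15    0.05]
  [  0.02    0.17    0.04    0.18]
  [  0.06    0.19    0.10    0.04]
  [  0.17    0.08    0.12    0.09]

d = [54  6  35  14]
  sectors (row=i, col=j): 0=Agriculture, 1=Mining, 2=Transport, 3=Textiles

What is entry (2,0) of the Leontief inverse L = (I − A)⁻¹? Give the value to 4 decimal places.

Form M = I − A:
  [  0.86   -0.01   -0.15   -0.05]
  [ -0.02    0.83   -0.04   -0.18]
  [ -0.06   -0.19    0.90   -0.04]
  [ -0.17   -0.08   -0.12    0.91]
Leontief inverse L = M⁻¹:
  [  1.1971    0.0722    0.2147    0.0895]
  [  0.0874    1.2547    0.1047    0.2576]
  [  0.1092    0.2768    1.1565    0.1116]
  [  0.2457    0.1603    0.2018    1.1530]
Total output x = L · d:
  x_0 = 1.1971·54 + 0.0722·6 + 0.2147·35 + 0.0895·14 = 73.8446
  x_1 = 0.0874·54 + 1.2547·6 + 0.1047·35 + 0.2576·14 = 19.5170
  x_2 = 0.1092·54 + 0.2768·6 + 1.1565·35 + 0.1116·14 = 49.5959
  x_3 = 0.2457·54 + 0.1603·6 + 0.2018·35 + 1.1530·14 = 37.4357

L[2,0] = 0.1092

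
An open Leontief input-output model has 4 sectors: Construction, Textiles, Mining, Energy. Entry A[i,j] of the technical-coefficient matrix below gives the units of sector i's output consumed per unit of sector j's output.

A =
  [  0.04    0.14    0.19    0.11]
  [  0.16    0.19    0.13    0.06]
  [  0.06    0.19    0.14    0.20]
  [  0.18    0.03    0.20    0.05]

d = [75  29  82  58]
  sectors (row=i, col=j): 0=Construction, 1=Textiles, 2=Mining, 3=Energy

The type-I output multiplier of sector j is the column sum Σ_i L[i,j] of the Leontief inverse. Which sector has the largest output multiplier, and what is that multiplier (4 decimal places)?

Form M = I − A:
  [  0.96   -0.14   -0.19   -0.11]
  [ -0.16    0.81   -0.13   -0.06]
  [ -0.06   -0.19    0.86   -0.20]
  [ -0.18   -0.03   -0.20    0.95]
Leontief inverse L = M⁻¹:
  [  1.1544    0.2903    0.3515    0.2260]
  [  0.2811    1.3629    0.3109    0.1841]
  [  0.2056    0.3619    1.3394    0.3286]
  [  0.2709    0.1742    0.3584    1.1705]
Total output x = L · d:
  x_0 = 1.1544·75 + 0.2903·29 + 0.3515·82 + 0.2260·58 = 136.9305
  x_1 = 0.2811·75 + 1.3629·29 + 0.3109·82 + 0.1841·58 = 96.7806
  x_2 = 0.2056·75 + 0.3619·29 + 1.3394·82 + 0.3286·58 = 154.8058
  x_3 = 0.2709·75 + 0.1742·29 + 0.3584·82 + 1.1705·58 = 122.6443
Output multipliers (column sums of L):
  Construction: 1.9120
  Textiles: 2.1894
  Mining: 2.3602
  Energy: 1.9092

Mining (2.3602)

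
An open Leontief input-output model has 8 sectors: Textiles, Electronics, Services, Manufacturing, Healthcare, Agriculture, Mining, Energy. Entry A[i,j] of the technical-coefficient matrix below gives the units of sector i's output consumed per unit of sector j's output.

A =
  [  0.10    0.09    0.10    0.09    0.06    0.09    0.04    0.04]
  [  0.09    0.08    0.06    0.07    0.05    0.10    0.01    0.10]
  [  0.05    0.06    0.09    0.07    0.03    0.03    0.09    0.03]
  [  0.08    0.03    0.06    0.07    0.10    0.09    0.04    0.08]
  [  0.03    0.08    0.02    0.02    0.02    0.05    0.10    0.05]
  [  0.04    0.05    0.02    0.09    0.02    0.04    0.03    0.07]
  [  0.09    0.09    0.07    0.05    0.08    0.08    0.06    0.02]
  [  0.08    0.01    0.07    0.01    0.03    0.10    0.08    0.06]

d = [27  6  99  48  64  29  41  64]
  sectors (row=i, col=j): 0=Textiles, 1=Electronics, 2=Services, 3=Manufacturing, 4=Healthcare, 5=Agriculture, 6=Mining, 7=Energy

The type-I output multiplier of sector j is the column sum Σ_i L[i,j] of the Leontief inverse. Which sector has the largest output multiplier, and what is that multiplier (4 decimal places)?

Agriculture (2.1263)

Form M = I − A:
  [  0.90   -0.09   -0.10   -0.09   -0.06   -0.09   -0.04   -0.04]
  [ -0.09    0.92   -0.06   -0.07   -0.05   -0.10   -0.01   -0.10]
  [ -0.05   -0.06    0.91   -0.07   -0.03   -0.03   -0.09   -0.03]
  [ -0.08   -0.03   -0.06    0.93   -0.10   -0.09   -0.04   -0.08]
  [ -0.03   -0.08   -0.02   -0.02    0.98   -0.05   -0.10   -0.05]
  [ -0.04   -0.05   -0.02   -0.09   -0.02    0.96   -0.03   -0.07]
  [ -0.09   -0.09   -0.07   -0.05   -0.08   -0.08    0.94   -0.02]
  [ -0.08   -0.01   -0.07   -0.01   -0.03   -0.10   -0.08    0.94]
Leontief inverse L = M⁻¹:
  [  1.1837    0.1637    0.1746    0.1663    0.1185    0.1752    0.1034    0.1091]
  [  0.1661    1.1428    0.1266    0.1365    0.1005    0.1794    0.0676    0.1644]
  [  0.1142    0.1164    1.1479    0.1253    0.0765    0.0942    0.1392    0.0786]
  [  0.1514    0.0930    0.1227    1.1322    0.1491    0.1644    0.1003    0.1389]
  [  0.0837    0.1265    0.0649    0.0638    1.0566    0.1050    0.1374    0.0915]
  [  0.0915    0.0896    0.0638    0.1324    0.0569    1.0943    0.0672    0.1127]
  [  0.1637    0.1584    0.1344    0.1166    0.1308    0.1552    1.1160    0.0803]
  [  0.1390    0.0628    0.1233    0.0630    0.0694    0.1586    0.1275    1.1039]
Total output x = L · d:
  x_0 = 1.1837·27 + 0.1637·6 + 0.1746·99 + 0.1663·48 + 0.1185·64 + 0.1752·29 + 0.1034·41 + 0.1091·64 = 82.0972
  x_1 = 0.1661·27 + 1.1428·6 + 0.1266·99 + 0.1365·48 + 0.1005·64 + 0.1794·29 + 0.0676·41 + 0.1644·64 = 55.3603
  x_2 = 0.1142·27 + 0.1164·6 + 1.1479·99 + 0.1253·48 + 0.0765·64 + 0.0942·29 + 0.1392·41 + 0.0786·64 = 141.8027
  x_3 = 0.1514·27 + 0.0930·6 + 0.1227·99 + 1.1322·48 + 0.1491·64 + 0.1644·29 + 0.1003·41 + 0.1389·64 = 98.4498
  x_4 = 0.0837·27 + 0.1265·6 + 0.0649·99 + 0.0638·48 + 1.0566·64 + 0.1050·29 + 0.1374·41 + 0.0915·64 = 94.6591
  x_5 = 0.0915·27 + 0.0896·6 + 0.0638·99 + 0.1324·48 + 0.0569·64 + 1.0943·29 + 0.0672·41 + 0.1127·64 = 61.0230
  x_6 = 0.1637·27 + 0.1584·6 + 0.1344·99 + 0.1166·48 + 0.1308·64 + 0.1552·29 + 1.1160·41 + 0.0803·64 = 88.0424
  x_7 = 0.1390·27 + 0.0628·6 + 0.1233·99 + 0.0630·48 + 0.0694·64 + 0.1586·29 + 0.1275·41 + 1.1039·64 = 104.2740
Output multipliers (column sums of L):
  Textiles: 2.0933
  Electronics: 1.9533
  Services: 1.9583
  Manufacturing: 1.9360
  Healthcare: 1.7584
  Agriculture: 2.1263
  Mining: 1.8584
  Energy: 1.8794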